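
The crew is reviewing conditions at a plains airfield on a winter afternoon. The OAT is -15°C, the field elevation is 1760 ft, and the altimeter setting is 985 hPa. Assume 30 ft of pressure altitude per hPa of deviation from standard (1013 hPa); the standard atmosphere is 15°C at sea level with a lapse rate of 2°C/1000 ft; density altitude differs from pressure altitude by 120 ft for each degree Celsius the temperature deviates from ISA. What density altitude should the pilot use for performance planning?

-376 ft

Pressure altitude = 1760 + (1013 − 985) × 30 = 1760 + (+840) = 2600 ft.
ISA temperature at 2600 ft = 15 − 2 × (2600/1000) = 9.8°C.
ISA deviation = -15 − 9.8 = -24.8°C.
Density altitude = 2600 + 120 × (-24.8) = -376 ft.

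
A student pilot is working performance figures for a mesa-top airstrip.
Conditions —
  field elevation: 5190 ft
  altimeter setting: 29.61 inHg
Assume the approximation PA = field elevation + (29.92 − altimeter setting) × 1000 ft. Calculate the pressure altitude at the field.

5500 ft

Pressure correction = (29.92 − 29.61) × 1000 = +310 ft.
Pressure altitude = 5190 + (+310) = 5500 ft.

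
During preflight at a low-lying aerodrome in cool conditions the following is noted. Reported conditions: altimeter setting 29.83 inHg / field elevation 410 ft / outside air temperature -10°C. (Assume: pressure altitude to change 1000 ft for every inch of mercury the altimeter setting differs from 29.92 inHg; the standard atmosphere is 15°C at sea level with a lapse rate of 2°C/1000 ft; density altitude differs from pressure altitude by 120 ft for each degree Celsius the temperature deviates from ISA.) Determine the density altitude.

-2380 ft

Pressure altitude = 410 + (29.92 − 29.83) × 1000 = 410 + (+90) = 500 ft.
ISA temperature at 500 ft = 15 − 2 × (500/1000) = 14°C.
ISA deviation = -10 − 14 = -24°C.
Density altitude = 500 + 120 × (-24) = -2380 ft.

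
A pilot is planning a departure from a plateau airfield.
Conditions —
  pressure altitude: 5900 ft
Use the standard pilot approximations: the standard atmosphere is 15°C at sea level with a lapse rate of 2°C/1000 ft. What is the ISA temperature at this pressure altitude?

3.2°C

ISA temperature = 15 − 2 × (5900/1000) = 15 − 11.8 = 3.2°C.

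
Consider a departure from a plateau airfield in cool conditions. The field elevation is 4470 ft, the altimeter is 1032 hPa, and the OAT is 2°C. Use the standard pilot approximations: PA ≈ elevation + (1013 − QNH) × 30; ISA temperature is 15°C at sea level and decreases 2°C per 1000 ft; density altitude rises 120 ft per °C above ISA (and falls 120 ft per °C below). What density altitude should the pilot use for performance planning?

Pressure altitude = 4470 + (1013 − 1032) × 30 = 4470 + (-570) = 3900 ft.
ISA temperature at 3900 ft = 15 − 2 × (3900/1000) = 7.2°C.
ISA deviation = 2 − 7.2 = -5.2°C.
Density altitude = 3900 + 120 × (-5.2) = 3276 ft.

3276 ft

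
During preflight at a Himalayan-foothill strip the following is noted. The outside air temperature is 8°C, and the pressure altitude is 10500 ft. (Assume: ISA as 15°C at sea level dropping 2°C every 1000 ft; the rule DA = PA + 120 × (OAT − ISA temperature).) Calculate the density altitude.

12180 ft

ISA temperature at 10500 ft = 15 − 2 × (10500/1000) = -6°C.
ISA deviation = 8 − (-6) = +14°C.
Density altitude = 10500 + 120 × (14) = 10500 + (+1680) = 12180 ft.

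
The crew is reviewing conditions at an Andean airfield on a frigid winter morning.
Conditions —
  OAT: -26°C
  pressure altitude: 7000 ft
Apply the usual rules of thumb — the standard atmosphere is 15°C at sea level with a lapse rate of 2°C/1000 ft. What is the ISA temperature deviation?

ISA-27°C

ISA temperature at 7000 ft = 15 − 2 × (7000/1000) = 1°C.
Deviation = OAT − ISA = -26 − 1 = -27°C.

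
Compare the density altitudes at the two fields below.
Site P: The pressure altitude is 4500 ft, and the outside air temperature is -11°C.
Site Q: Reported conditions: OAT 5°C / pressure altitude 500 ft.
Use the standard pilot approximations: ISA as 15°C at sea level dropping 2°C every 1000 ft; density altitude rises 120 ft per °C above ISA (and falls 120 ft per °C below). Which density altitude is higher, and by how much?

Site P: ISA temp = 6°C, deviation -17°C, DA = 4500 + 120 × (-17) = 2460 ft.
Site Q: ISA temp = 14°C, deviation -9°C, DA = 500 + 120 × (-9) = -580 ft.
Site P is higher by 2460 − (-580) = 3040 ft.

Site P by 3040 ft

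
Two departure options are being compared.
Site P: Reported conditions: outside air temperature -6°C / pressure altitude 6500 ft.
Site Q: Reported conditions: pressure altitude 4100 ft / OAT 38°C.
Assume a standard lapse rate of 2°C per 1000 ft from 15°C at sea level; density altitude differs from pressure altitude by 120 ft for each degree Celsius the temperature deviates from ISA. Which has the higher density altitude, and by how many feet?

Site Q by 2304 ft

Site P: ISA temp = 2°C, deviation -8°C, DA = 6500 + 120 × (-8) = 5540 ft.
Site Q: ISA temp = 6.8°C, deviation +31.2°C, DA = 4100 + 120 × 31.2 = 7844 ft.
Site Q is higher by 7844 − 5540 = 2304 ft.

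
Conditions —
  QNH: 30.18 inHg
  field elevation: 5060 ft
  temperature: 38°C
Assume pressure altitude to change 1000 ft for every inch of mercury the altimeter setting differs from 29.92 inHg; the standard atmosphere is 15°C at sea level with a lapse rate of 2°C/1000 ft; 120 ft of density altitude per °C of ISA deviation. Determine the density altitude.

8712 ft

Pressure altitude = 5060 + (29.92 − 30.18) × 1000 = 5060 + (-260) = 4800 ft.
ISA temperature at 4800 ft = 15 − 2 × (4800/1000) = 5.4°C.
ISA deviation = 38 − 5.4 = +32.6°C.
Density altitude = 4800 + 120 × (32.6) = 8712 ft.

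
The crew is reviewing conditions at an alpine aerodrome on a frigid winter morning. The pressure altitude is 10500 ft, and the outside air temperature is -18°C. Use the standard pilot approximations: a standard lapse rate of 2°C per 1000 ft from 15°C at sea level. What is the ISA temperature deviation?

ISA temperature at 10500 ft = 15 − 2 × (10500/1000) = -6°C.
Deviation = OAT − ISA = -18 − (-6) = -12°C.

ISA-12°C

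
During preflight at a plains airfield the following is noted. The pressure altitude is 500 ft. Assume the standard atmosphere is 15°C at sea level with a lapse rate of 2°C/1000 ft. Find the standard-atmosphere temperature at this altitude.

14°C

ISA temperature = 15 − 2 × (500/1000) = 15 − 1 = 14°C.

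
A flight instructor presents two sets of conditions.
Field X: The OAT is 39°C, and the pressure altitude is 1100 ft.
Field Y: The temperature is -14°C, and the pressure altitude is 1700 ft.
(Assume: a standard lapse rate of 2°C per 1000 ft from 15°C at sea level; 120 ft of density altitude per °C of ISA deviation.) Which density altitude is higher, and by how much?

Field X by 5616 ft

Field X: ISA temp = 12.8°C, deviation +26.2°C, DA = 1100 + 120 × 26.2 = 4244 ft.
Field Y: ISA temp = 11.6°C, deviation -25.6°C, DA = 1700 + 120 × (-25.6) = -1372 ft.
Field X is higher by 4244 − (-1372) = 5616 ft.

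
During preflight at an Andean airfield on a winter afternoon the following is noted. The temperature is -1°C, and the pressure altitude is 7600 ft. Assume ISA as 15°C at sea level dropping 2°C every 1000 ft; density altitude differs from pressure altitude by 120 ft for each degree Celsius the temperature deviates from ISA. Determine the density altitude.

ISA temperature at 7600 ft = 15 − 2 × (7600/1000) = -0.2°C.
ISA deviation = -1 − (-0.2) = -0.8°C.
Density altitude = 7600 + 120 × (-0.8) = 7600 + (-96) = 7504 ft.

7504 ft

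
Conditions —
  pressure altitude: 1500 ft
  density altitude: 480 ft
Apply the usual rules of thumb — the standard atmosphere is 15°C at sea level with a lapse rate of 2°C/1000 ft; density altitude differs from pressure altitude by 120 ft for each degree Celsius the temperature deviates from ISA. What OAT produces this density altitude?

Density altitude − pressure altitude = 480 − 1500 = -1020 ft.
At 120 ft/°C that is an ISA deviation of -1020/120 = -8.5°C.
ISA temperature at 1500 ft = 15 − 2 × (1500/1000) = 12°C.
OAT = ISA + deviation = 12 + (-8.5) = 3.5°C.

3.5°C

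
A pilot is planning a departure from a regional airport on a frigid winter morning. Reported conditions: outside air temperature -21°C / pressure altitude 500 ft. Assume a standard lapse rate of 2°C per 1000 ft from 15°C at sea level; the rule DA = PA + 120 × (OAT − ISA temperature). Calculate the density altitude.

-3700 ft

ISA temperature at 500 ft = 15 − 2 × (500/1000) = 14°C.
ISA deviation = -21 − 14 = -35°C.
Density altitude = 500 + 120 × (-35) = 500 + (-4200) = -3700 ft.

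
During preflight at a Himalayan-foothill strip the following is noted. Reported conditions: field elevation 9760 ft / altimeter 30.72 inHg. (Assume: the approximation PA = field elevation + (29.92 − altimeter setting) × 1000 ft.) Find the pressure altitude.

8960 ft

Pressure correction = (29.92 − 30.72) × 1000 = -800 ft.
Pressure altitude = 9760 + (-800) = 8960 ft.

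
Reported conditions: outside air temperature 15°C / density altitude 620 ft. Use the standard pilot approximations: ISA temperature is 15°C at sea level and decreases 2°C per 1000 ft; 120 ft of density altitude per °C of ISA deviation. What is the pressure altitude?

500 ft

DA = PA + 120 × (OAT − (15 − 2·PA/1000)) = PA + 120·OAT − 1800 + 0.24·PA = 1.24·PA + 120·OAT − 1800.
So 1.24·PA = 620 − 120 × 15 + 1800 = 620.
PA = 620 / 1.24 = 500 ft.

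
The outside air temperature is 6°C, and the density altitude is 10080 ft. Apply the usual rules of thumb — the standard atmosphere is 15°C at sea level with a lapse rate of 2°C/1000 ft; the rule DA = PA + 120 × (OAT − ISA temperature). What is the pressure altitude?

DA = PA + 120 × (OAT − (15 − 2·PA/1000)) = PA + 120·OAT − 1800 + 0.24·PA = 1.24·PA + 120·OAT − 1800.
So 1.24·PA = 10080 − 120 × 6 + 1800 = 11160.
PA = 11160 / 1.24 = 9000 ft.

9000 ft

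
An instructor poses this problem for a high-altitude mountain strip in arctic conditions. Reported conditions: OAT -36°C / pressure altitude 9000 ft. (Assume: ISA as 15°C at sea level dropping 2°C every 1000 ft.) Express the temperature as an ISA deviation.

ISA temperature at 9000 ft = 15 − 2 × (9000/1000) = -3°C.
Deviation = OAT − ISA = -36 − (-3) = -33°C.

ISA-33°C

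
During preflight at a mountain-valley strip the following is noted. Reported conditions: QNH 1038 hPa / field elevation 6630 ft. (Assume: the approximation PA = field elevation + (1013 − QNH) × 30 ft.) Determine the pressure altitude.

5880 ft

Pressure correction = (1013 − 1038) × 30 = -750 ft.
Pressure altitude = 6630 + (-750) = 5880 ft.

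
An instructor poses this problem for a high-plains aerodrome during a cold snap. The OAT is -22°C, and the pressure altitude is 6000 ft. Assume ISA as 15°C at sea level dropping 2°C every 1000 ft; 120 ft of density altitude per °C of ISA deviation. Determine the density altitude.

ISA temperature at 6000 ft = 15 − 2 × (6000/1000) = 3°C.
ISA deviation = -22 − 3 = -25°C.
Density altitude = 6000 + 120 × (-25) = 6000 + (-3000) = 3000 ft.

3000 ft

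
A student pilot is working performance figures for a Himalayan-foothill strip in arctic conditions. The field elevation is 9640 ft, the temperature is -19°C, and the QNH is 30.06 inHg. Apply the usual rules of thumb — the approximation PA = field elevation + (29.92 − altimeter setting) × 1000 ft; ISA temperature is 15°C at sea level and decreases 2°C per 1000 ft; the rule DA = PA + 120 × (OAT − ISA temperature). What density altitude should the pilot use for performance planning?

7700 ft

Pressure altitude = 9640 + (29.92 − 30.06) × 1000 = 9640 + (-140) = 9500 ft.
ISA temperature at 9500 ft = 15 − 2 × (9500/1000) = -4°C.
ISA deviation = -19 − (-4) = -15°C.
Density altitude = 9500 + 120 × (-15) = 7700 ft.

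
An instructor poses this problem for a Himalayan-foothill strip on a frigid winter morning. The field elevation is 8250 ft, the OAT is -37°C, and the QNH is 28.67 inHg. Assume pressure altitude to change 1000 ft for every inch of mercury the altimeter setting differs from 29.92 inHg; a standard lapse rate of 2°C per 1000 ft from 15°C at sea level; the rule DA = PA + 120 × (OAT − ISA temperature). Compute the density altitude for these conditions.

Pressure altitude = 8250 + (29.92 − 28.67) × 1000 = 8250 + (+1250) = 9500 ft.
ISA temperature at 9500 ft = 15 − 2 × (9500/1000) = -4°C.
ISA deviation = -37 − (-4) = -33°C.
Density altitude = 9500 + 120 × (-33) = 5540 ft.

5540 ft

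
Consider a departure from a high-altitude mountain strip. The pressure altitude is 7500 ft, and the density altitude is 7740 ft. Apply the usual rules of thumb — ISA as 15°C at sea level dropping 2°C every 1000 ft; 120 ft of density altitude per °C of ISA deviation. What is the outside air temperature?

2°C

Density altitude − pressure altitude = 7740 − 7500 = +240 ft.
At 120 ft/°C that is an ISA deviation of 240/120 = +2°C.
ISA temperature at 7500 ft = 15 − 2 × (7500/1000) = 0°C.
OAT = ISA + deviation = 0 + (+2) = 2°C.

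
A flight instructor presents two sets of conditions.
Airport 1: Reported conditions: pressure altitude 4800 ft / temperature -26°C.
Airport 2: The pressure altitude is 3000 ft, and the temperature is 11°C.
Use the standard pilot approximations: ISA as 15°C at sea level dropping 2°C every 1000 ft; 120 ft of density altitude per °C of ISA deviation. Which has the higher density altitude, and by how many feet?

Airport 2 by 2208 ft

Airport 1: ISA temp = 5.4°C, deviation -31.4°C, DA = 4800 + 120 × (-31.4) = 1032 ft.
Airport 2: ISA temp = 9°C, deviation +2°C, DA = 3000 + 120 × 2 = 3240 ft.
Airport 2 is higher by 3240 − 1032 = 2208 ft.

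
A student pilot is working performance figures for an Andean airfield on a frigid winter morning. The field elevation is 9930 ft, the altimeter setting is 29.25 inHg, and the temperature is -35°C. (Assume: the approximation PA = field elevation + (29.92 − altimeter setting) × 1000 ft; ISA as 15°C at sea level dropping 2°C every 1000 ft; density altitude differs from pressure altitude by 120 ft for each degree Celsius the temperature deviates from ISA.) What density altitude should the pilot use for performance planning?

7144 ft

Pressure altitude = 9930 + (29.92 − 29.25) × 1000 = 9930 + (+670) = 10600 ft.
ISA temperature at 10600 ft = 15 − 2 × (10600/1000) = -6.2°C.
ISA deviation = -35 − (-6.2) = -28.8°C.
Density altitude = 10600 + 120 × (-28.8) = 7144 ft.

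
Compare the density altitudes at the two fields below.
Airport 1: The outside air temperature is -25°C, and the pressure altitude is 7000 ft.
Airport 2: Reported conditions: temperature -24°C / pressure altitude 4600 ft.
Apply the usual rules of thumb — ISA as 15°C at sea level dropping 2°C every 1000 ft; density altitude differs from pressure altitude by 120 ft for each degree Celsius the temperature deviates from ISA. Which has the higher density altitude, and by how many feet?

Airport 1: ISA temp = 1°C, deviation -26°C, DA = 7000 + 120 × (-26) = 3880 ft.
Airport 2: ISA temp = 5.8°C, deviation -29.8°C, DA = 4600 + 120 × (-29.8) = 1024 ft.
Airport 1 is higher by 3880 − 1024 = 2856 ft.

Airport 1 by 2856 ft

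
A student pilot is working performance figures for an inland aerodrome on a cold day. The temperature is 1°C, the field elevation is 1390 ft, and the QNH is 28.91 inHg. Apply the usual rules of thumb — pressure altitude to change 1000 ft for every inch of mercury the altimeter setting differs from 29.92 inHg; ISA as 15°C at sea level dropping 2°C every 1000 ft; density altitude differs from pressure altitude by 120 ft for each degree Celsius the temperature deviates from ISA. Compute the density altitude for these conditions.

Pressure altitude = 1390 + (29.92 − 28.91) × 1000 = 1390 + (+1010) = 2400 ft.
ISA temperature at 2400 ft = 15 − 2 × (2400/1000) = 10.2°C.
ISA deviation = 1 − 10.2 = -9.2°C.
Density altitude = 2400 + 120 × (-9.2) = 1296 ft.

1296 ft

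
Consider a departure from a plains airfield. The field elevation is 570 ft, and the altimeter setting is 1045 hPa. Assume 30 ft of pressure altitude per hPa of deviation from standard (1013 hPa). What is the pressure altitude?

Pressure correction = (1013 − 1045) × 30 = -960 ft.
Pressure altitude = 570 + (-960) = -390 ft.

-390 ft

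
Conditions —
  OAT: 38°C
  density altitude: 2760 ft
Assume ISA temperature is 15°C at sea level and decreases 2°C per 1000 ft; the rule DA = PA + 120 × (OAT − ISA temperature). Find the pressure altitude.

DA = PA + 120 × (OAT − (15 − 2·PA/1000)) = PA + 120·OAT − 1800 + 0.24·PA = 1.24·PA + 120·OAT − 1800.
So 1.24·PA = 2760 − 120 × 38 + 1800 = 0.
PA = 0 / 1.24 = 0 ft.

0 ft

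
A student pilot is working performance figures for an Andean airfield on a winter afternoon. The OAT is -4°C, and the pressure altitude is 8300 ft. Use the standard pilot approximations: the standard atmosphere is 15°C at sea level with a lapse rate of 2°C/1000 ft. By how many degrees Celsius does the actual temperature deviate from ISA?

ISA temperature at 8300 ft = 15 − 2 × (8300/1000) = -1.6°C.
Deviation = OAT − ISA = -4 − (-1.6) = -2.4°C.

ISA-2.4°C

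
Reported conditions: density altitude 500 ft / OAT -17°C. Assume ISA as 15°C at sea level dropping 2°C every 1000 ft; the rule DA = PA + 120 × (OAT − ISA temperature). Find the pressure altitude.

DA = PA + 120 × (OAT − (15 − 2·PA/1000)) = PA + 120·OAT − 1800 + 0.24·PA = 1.24·PA + 120·OAT − 1800.
So 1.24·PA = 500 − 120 × (-17) + 1800 = 4340.
PA = 4340 / 1.24 = 3500 ft.

3500 ft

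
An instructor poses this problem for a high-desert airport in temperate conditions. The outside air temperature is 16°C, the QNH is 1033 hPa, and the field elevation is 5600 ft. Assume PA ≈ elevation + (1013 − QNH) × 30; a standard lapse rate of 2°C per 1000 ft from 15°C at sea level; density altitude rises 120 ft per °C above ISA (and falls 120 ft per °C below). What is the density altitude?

Pressure altitude = 5600 + (1013 − 1033) × 30 = 5600 + (-600) = 5000 ft.
ISA temperature at 5000 ft = 15 − 2 × (5000/1000) = 5°C.
ISA deviation = 16 − 5 = +11°C.
Density altitude = 5000 + 120 × (11) = 6320 ft.

6320 ft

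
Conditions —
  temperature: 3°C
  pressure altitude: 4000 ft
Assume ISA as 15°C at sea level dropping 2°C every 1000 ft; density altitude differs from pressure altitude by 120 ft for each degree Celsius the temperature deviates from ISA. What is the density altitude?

ISA temperature at 4000 ft = 15 − 2 × (4000/1000) = 7°C.
ISA deviation = 3 − 7 = -4°C.
Density altitude = 4000 + 120 × (-4) = 4000 + (-480) = 3520 ft.

3520 ft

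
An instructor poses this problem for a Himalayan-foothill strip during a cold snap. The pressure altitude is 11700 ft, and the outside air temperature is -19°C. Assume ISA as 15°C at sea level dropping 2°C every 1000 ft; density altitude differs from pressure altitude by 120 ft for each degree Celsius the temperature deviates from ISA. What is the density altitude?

ISA temperature at 11700 ft = 15 − 2 × (11700/1000) = -8.4°C.
ISA deviation = -19 − (-8.4) = -10.6°C.
Density altitude = 11700 + 120 × (-10.6) = 11700 + (-1272) = 10428 ft.

10428 ft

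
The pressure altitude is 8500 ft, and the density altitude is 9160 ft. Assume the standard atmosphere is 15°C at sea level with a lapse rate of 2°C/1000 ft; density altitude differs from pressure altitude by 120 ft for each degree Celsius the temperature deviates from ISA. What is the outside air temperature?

Density altitude − pressure altitude = 9160 − 8500 = +660 ft.
At 120 ft/°C that is an ISA deviation of 660/120 = +5.5°C.
ISA temperature at 8500 ft = 15 − 2 × (8500/1000) = -2°C.
OAT = ISA + deviation = -2 + (+5.5) = 3.5°C.

3.5°C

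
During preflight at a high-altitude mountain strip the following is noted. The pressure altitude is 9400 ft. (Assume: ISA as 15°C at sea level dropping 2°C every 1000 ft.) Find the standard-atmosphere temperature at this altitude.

-3.8°C

ISA temperature = 15 − 2 × (9400/1000) = 15 − 18.8 = -3.8°C.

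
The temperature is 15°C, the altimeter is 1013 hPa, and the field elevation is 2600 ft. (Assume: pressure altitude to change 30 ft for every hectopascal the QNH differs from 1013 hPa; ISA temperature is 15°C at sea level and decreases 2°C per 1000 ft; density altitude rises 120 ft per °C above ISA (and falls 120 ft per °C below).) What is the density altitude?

3224 ft

Pressure altitude = 2600 + (1013 − 1013) × 30 = 2600 + (0) = 2600 ft.
ISA temperature at 2600 ft = 15 − 2 × (2600/1000) = 9.8°C.
ISA deviation = 15 − 9.8 = +5.2°C.
Density altitude = 2600 + 120 × (5.2) = 3224 ft.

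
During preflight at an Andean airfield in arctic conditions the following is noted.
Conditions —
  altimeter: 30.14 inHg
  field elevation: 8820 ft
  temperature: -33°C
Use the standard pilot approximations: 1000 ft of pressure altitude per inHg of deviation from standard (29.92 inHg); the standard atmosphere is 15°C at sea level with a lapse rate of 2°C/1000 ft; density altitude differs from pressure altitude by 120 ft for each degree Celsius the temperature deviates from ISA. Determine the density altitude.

Pressure altitude = 8820 + (29.92 − 30.14) × 1000 = 8820 + (-220) = 8600 ft.
ISA temperature at 8600 ft = 15 − 2 × (8600/1000) = -2.2°C.
ISA deviation = -33 − (-2.2) = -30.8°C.
Density altitude = 8600 + 120 × (-30.8) = 4904 ft.

4904 ft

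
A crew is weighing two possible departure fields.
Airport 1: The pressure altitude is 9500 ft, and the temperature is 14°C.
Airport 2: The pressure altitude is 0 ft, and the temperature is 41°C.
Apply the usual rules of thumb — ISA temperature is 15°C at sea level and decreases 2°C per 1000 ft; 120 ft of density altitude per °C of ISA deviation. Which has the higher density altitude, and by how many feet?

Airport 1 by 8540 ft

Airport 1: ISA temp = -4°C, deviation +18°C, DA = 9500 + 120 × 18 = 11660 ft.
Airport 2: ISA temp = 15°C, deviation +26°C, DA = 0 + 120 × 26 = 3120 ft.
Airport 1 is higher by 11660 − 3120 = 8540 ft.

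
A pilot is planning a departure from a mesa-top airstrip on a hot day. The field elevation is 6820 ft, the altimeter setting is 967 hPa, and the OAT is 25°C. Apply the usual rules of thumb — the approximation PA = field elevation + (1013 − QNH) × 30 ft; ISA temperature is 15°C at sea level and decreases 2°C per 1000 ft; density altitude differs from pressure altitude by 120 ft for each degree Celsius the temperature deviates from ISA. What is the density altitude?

Pressure altitude = 6820 + (1013 − 967) × 30 = 6820 + (+1380) = 8200 ft.
ISA temperature at 8200 ft = 15 − 2 × (8200/1000) = -1.4°C.
ISA deviation = 25 − (-1.4) = +26.4°C.
Density altitude = 8200 + 120 × (26.4) = 11368 ft.

11368 ft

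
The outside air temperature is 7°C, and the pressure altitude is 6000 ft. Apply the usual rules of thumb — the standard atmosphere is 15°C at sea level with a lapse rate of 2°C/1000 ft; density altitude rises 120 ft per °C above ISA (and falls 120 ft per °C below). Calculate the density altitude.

ISA temperature at 6000 ft = 15 − 2 × (6000/1000) = 3°C.
ISA deviation = 7 − 3 = +4°C.
Density altitude = 6000 + 120 × (4) = 6000 + (+480) = 6480 ft.

6480 ft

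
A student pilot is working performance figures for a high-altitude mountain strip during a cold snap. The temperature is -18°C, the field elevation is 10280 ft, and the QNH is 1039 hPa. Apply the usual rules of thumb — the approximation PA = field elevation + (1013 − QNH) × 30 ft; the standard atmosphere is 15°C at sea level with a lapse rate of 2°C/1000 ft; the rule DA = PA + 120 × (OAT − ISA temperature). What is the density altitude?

Pressure altitude = 10280 + (1013 − 1039) × 30 = 10280 + (-780) = 9500 ft.
ISA temperature at 9500 ft = 15 − 2 × (9500/1000) = -4°C.
ISA deviation = -18 − (-4) = -14°C.
Density altitude = 9500 + 120 × (-14) = 7820 ft.

7820 ft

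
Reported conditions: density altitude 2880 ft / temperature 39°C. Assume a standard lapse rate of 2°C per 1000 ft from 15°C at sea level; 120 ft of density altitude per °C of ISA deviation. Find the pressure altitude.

0 ft

DA = PA + 120 × (OAT − (15 − 2·PA/1000)) = PA + 120·OAT − 1800 + 0.24·PA = 1.24·PA + 120·OAT − 1800.
So 1.24·PA = 2880 − 120 × 39 + 1800 = 0.
PA = 0 / 1.24 = 0 ft.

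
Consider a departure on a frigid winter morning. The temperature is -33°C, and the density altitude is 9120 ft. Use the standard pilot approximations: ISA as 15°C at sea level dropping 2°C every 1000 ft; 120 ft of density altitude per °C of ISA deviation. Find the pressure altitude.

DA = PA + 120 × (OAT − (15 − 2·PA/1000)) = PA + 120·OAT − 1800 + 0.24·PA = 1.24·PA + 120·OAT − 1800.
So 1.24·PA = 9120 − 120 × (-33) + 1800 = 14880.
PA = 14880 / 1.24 = 12000 ft.

12000 ft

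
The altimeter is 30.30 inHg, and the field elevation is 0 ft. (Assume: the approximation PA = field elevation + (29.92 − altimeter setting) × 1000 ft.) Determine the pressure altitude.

Pressure correction = (29.92 − 30.30) × 1000 = -380 ft.
Pressure altitude = 0 + (-380) = -380 ft.

-380 ft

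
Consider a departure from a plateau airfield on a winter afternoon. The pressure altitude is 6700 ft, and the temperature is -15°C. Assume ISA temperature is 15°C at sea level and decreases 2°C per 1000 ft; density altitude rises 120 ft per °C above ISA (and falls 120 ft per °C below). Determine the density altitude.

ISA temperature at 6700 ft = 15 − 2 × (6700/1000) = 1.6°C.
ISA deviation = -15 − 1.6 = -16.6°C.
Density altitude = 6700 + 120 × (-16.6) = 6700 + (-1992) = 4708 ft.

4708 ft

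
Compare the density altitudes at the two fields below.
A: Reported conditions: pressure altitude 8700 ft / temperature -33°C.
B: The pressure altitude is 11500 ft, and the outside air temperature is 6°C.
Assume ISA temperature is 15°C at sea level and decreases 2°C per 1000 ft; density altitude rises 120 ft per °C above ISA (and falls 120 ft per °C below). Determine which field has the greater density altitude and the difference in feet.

B by 8152 ft

A: ISA temp = -2.4°C, deviation -30.6°C, DA = 8700 + 120 × (-30.6) = 5028 ft.
B: ISA temp = -8°C, deviation +14°C, DA = 11500 + 120 × 14 = 13180 ft.
B is higher by 13180 − 5028 = 8152 ft.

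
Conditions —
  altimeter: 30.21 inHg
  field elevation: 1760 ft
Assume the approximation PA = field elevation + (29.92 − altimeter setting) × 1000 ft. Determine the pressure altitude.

Pressure correction = (29.92 − 30.21) × 1000 = -290 ft.
Pressure altitude = 1760 + (-290) = 1470 ft.

1470 ft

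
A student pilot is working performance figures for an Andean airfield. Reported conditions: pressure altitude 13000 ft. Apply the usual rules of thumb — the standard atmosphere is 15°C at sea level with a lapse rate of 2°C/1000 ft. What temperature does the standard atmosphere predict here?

ISA temperature = 15 − 2 × (13000/1000) = 15 − 26 = -11°C.

-11°C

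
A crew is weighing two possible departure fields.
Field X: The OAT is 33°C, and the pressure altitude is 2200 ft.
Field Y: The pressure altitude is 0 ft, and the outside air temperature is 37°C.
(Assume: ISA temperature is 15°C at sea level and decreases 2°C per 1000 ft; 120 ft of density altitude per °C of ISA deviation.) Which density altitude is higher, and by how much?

Field X: ISA temp = 10.6°C, deviation +22.4°C, DA = 2200 + 120 × 22.4 = 4888 ft.
Field Y: ISA temp = 15°C, deviation +22°C, DA = 0 + 120 × 22 = 2640 ft.
Field X is higher by 4888 − 2640 = 2248 ft.

Field X by 2248 ft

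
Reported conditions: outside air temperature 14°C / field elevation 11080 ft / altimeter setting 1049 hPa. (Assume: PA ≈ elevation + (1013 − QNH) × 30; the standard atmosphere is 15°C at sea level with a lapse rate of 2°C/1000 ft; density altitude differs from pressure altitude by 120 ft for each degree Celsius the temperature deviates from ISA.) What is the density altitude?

Pressure altitude = 11080 + (1013 − 1049) × 30 = 11080 + (-1080) = 10000 ft.
ISA temperature at 10000 ft = 15 − 2 × (10000/1000) = -5°C.
ISA deviation = 14 − (-5) = +19°C.
Density altitude = 10000 + 120 × (19) = 12280 ft.

12280 ft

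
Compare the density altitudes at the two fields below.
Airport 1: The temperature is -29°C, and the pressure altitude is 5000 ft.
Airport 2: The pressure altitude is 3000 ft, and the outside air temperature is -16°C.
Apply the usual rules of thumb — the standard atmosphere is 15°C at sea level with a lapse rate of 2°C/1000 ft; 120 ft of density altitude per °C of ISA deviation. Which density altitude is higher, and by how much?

Airport 1: ISA temp = 5°C, deviation -34°C, DA = 5000 + 120 × (-34) = 920 ft.
Airport 2: ISA temp = 9°C, deviation -25°C, DA = 3000 + 120 × (-25) = 0 ft.
Airport 1 is higher by 920 − 0 = 920 ft.

Airport 1 by 920 ft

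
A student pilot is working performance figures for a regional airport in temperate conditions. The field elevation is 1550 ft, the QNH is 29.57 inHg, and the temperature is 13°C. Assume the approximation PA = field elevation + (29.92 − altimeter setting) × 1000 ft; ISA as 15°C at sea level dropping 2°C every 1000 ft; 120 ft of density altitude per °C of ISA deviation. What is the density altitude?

Pressure altitude = 1550 + (29.92 − 29.57) × 1000 = 1550 + (+350) = 1900 ft.
ISA temperature at 1900 ft = 15 − 2 × (1900/1000) = 11.2°C.
ISA deviation = 13 − 11.2 = +1.8°C.
Density altitude = 1900 + 120 × (1.8) = 2116 ft.

2116 ft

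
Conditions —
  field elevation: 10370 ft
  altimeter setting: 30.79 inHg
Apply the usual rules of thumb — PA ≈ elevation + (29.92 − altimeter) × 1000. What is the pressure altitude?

9500 ft

Pressure correction = (29.92 − 30.79) × 1000 = -870 ft.
Pressure altitude = 10370 + (-870) = 9500 ft.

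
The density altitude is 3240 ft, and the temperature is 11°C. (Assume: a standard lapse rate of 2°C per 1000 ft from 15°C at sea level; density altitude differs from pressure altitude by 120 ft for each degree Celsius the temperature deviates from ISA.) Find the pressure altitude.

3000 ft

DA = PA + 120 × (OAT − (15 − 2·PA/1000)) = PA + 120·OAT − 1800 + 0.24·PA = 1.24·PA + 120·OAT − 1800.
So 1.24·PA = 3240 − 120 × 11 + 1800 = 3720.
PA = 3720 / 1.24 = 3000 ft.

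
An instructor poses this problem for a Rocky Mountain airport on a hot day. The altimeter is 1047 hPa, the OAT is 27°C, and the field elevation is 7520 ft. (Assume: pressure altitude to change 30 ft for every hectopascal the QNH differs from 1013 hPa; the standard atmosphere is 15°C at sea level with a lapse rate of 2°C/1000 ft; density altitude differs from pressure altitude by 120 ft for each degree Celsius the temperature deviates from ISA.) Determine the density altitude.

9500 ft

Pressure altitude = 7520 + (1013 − 1047) × 30 = 7520 + (-1020) = 6500 ft.
ISA temperature at 6500 ft = 15 − 2 × (6500/1000) = 2°C.
ISA deviation = 27 − 2 = +25°C.
Density altitude = 6500 + 120 × (25) = 9500 ft.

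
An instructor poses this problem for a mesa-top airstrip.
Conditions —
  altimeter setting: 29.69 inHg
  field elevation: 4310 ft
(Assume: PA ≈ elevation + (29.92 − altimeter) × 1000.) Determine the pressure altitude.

4540 ft

Pressure correction = (29.92 − 29.69) × 1000 = +230 ft.
Pressure altitude = 4310 + (+230) = 4540 ft.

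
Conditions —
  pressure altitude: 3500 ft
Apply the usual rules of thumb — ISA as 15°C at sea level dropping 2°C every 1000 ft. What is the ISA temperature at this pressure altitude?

ISA temperature = 15 − 2 × (3500/1000) = 15 − 7 = 8°C.

8°C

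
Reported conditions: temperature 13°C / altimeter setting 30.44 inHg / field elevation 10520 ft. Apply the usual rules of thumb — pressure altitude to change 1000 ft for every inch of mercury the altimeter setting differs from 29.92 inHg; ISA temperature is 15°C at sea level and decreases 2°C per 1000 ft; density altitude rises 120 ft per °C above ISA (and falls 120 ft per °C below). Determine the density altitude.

12160 ft

Pressure altitude = 10520 + (29.92 − 30.44) × 1000 = 10520 + (-520) = 10000 ft.
ISA temperature at 10000 ft = 15 − 2 × (10000/1000) = -5°C.
ISA deviation = 13 − (-5) = +18°C.
Density altitude = 10000 + 120 × (18) = 12160 ft.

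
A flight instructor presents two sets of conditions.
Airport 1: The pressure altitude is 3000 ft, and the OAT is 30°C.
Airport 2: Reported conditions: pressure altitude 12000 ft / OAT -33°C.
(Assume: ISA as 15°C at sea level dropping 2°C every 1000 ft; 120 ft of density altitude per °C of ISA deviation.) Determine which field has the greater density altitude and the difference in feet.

Airport 1: ISA temp = 9°C, deviation +21°C, DA = 3000 + 120 × 21 = 5520 ft.
Airport 2: ISA temp = -9°C, deviation -24°C, DA = 12000 + 120 × (-24) = 9120 ft.
Airport 2 is higher by 9120 − 5520 = 3600 ft.

Airport 2 by 3600 ft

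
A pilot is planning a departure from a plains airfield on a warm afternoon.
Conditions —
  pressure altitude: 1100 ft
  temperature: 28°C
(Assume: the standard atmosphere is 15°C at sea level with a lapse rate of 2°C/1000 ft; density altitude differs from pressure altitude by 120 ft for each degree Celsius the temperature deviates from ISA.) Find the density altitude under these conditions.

2924 ft

ISA temperature at 1100 ft = 15 − 2 × (1100/1000) = 12.8°C.
ISA deviation = 28 − 12.8 = +15.2°C.
Density altitude = 1100 + 120 × (15.2) = 1100 + (+1824) = 2924 ft.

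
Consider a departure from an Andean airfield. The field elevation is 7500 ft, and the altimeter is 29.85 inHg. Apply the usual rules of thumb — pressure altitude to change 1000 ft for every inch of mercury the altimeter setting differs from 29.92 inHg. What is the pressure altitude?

7570 ft

Pressure correction = (29.92 − 29.85) × 1000 = +70 ft.
Pressure altitude = 7500 + (+70) = 7570 ft.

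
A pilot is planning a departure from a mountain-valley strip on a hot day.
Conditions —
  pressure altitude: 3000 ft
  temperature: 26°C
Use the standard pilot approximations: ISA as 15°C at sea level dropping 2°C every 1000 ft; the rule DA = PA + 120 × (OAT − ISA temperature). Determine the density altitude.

ISA temperature at 3000 ft = 15 − 2 × (3000/1000) = 9°C.
ISA deviation = 26 − 9 = +17°C.
Density altitude = 3000 + 120 × (17) = 3000 + (+2040) = 5040 ft.

5040 ft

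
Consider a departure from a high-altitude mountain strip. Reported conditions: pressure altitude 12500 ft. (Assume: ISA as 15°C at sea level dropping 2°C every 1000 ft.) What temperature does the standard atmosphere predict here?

ISA temperature = 15 − 2 × (12500/1000) = 15 − 25 = -10°C.

-10°C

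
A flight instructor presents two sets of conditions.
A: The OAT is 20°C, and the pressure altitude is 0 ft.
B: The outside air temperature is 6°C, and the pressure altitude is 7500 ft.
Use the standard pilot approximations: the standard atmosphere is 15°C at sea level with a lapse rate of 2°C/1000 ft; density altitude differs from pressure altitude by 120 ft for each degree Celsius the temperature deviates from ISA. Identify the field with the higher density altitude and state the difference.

B by 7620 ft

A: ISA temp = 15°C, deviation +5°C, DA = 0 + 120 × 5 = 600 ft.
B: ISA temp = 0°C, deviation +6°C, DA = 7500 + 120 × 6 = 8220 ft.
B is higher by 8220 − 600 = 7620 ft.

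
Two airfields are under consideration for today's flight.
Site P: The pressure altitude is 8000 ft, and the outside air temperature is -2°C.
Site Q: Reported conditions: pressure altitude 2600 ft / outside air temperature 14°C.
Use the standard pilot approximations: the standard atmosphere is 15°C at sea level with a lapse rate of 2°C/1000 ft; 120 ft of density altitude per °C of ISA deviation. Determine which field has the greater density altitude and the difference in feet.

Site P: ISA temp = -1°C, deviation -1°C, DA = 8000 + 120 × (-1) = 7880 ft.
Site Q: ISA temp = 9.8°C, deviation +4.2°C, DA = 2600 + 120 × 4.2 = 3104 ft.
Site P is higher by 7880 − 3104 = 4776 ft.

Site P by 4776 ft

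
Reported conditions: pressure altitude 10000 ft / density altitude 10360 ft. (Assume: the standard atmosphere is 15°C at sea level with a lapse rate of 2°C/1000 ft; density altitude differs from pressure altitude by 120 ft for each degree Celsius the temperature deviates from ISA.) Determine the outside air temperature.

-2°C

Density altitude − pressure altitude = 10360 − 10000 = +360 ft.
At 120 ft/°C that is an ISA deviation of 360/120 = +3°C.
ISA temperature at 10000 ft = 15 − 2 × (10000/1000) = -5°C.
OAT = ISA + deviation = -5 + (+3) = -2°C.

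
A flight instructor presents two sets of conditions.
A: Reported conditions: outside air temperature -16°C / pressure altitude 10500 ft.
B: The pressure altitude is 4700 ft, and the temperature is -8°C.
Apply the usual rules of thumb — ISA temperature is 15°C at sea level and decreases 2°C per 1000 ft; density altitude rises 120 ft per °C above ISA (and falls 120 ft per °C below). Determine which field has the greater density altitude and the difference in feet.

A: ISA temp = -6°C, deviation -10°C, DA = 10500 + 120 × (-10) = 9300 ft.
B: ISA temp = 5.6°C, deviation -13.6°C, DA = 4700 + 120 × (-13.6) = 3068 ft.
A is higher by 9300 − 3068 = 6232 ft.

A by 6232 ft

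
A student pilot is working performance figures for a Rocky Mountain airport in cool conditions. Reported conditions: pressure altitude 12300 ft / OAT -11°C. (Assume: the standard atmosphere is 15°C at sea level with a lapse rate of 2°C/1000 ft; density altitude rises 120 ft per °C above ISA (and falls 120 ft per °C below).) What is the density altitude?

ISA temperature at 12300 ft = 15 − 2 × (12300/1000) = -9.6°C.
ISA deviation = -11 − (-9.6) = -1.4°C.
Density altitude = 12300 + 120 × (-1.4) = 12300 + (-168) = 12132 ft.

12132 ft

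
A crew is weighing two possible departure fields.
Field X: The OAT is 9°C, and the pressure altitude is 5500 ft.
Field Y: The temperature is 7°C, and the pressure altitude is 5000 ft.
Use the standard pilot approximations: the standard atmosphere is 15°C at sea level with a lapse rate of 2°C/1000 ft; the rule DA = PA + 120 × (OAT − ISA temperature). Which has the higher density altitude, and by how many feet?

Field X by 860 ft

Field X: ISA temp = 4°C, deviation +5°C, DA = 5500 + 120 × 5 = 6100 ft.
Field Y: ISA temp = 5°C, deviation +2°C, DA = 5000 + 120 × 2 = 5240 ft.
Field X is higher by 6100 − 5240 = 860 ft.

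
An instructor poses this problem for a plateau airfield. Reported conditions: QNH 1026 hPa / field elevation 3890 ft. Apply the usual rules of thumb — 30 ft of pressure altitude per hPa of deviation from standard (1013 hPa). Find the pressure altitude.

Pressure correction = (1013 − 1026) × 30 = -390 ft.
Pressure altitude = 3890 + (-390) = 3500 ft.

3500 ft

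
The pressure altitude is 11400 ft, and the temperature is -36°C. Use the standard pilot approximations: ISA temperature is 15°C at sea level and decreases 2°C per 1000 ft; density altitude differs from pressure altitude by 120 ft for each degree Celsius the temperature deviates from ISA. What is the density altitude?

8016 ft

ISA temperature at 11400 ft = 15 − 2 × (11400/1000) = -7.8°C.
ISA deviation = -36 − (-7.8) = -28.2°C.
Density altitude = 11400 + 120 × (-28.2) = 11400 + (-3384) = 8016 ft.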